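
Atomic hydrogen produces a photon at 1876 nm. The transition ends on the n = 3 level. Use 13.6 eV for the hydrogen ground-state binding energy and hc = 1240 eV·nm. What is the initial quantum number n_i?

The photon energy is ΔE = hc/λ = 1240 / 1876 = 0.6610 eV.
With Z = 1, ΔE = 13.60 × (1/n_f² − 1/n_i²), so 1/n_f² − 1/n_i² = 0.04860.
With n_f = 3: 1/n_i² = 1/9 − 0.04860 = 0.06251, so n_i ≈ 4.00.

n_i = 4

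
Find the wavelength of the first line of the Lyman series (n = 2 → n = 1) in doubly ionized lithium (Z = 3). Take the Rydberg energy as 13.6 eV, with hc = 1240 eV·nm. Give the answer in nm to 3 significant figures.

13.5 nm

The Lyman series terminates on n_f = 1; the first line has n_i = 1+1 = 2.
ΔE = 122.4 × (1/1² − 1/2²) = 91.80 eV.
λ = 1240 / 91.80 = 13.5 nm.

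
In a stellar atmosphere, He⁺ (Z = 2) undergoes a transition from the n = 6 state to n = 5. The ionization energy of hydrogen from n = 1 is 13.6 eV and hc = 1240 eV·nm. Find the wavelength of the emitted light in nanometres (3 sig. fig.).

For Z = 2 the level energies scale as Z², so the effective Rydberg energy is 13.6 × 4 = 54.40 eV.
ΔE = 54.40 × (1/5² − 1/6²) = 54.40 × 0.01222 = 0.6649 eV.
λ = hc/ΔE = 1240 / 0.6649 = 1860 nm.

1860 nm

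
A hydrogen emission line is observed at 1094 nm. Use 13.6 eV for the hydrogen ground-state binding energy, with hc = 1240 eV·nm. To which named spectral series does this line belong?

Paschen

ΔE = 1240/1094 = 1.133 eV.
This matches 13.6 × (1/3² − 1/6²), so n_f = 3: the Paschen series.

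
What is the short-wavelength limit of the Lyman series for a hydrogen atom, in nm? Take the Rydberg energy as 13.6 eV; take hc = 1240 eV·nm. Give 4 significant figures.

91.18 nm

The Lyman series has lower level n_f = 1; the series limit corresponds to n_i → ∞.
ΔE_max = 13.6 × 1 / 1² = 13.60 eV.
λ_min = 1240 / 13.60 = 91.18 nm.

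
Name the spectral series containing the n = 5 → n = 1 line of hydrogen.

Lyman

The series is set by the lower level: n_f = 1 is the Lyman series.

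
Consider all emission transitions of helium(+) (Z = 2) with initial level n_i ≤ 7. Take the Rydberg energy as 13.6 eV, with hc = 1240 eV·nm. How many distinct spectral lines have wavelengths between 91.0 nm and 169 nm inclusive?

Enumerate all n_i → n_f pairs with 1 ≤ n_f < n_i ≤ 7 and compute λ = 1240 / [13.6·4·(1/n_f² − 1/n_i²)].
Lines falling in [91.0, 169] nm: 7→2 (99.28 nm), 6→2 (102.6 nm), 5→2 (108.5 nm), 4→2 (121.6 nm), 3→2 (164.1 nm).

5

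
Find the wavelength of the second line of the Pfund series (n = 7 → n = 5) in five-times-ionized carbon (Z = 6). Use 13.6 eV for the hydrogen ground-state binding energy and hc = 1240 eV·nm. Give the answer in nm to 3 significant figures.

129 nm

The Pfund series terminates on n_f = 5; the second line has n_i = 5+2 = 7.
ΔE = 489.6 × (1/5² − 1/7²) = 9.592 eV.
λ = 1240 / 9.592 = 129 nm.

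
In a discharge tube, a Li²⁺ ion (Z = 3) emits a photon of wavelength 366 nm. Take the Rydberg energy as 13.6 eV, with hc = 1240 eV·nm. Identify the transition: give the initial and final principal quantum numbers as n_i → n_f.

n_i = 9, n_f = 5

The photon energy is ΔE = hc/λ = 1240 / 366 = 3.388 eV.
With Z = 3, ΔE = 122.4 × (1/n_f² − 1/n_i²), so 1/n_f² − 1/n_i² = 0.02768.
Trying n_f = 5 gives 1/n_i² = 0.01232, i.e. n_i ≈ 9; this pair matches.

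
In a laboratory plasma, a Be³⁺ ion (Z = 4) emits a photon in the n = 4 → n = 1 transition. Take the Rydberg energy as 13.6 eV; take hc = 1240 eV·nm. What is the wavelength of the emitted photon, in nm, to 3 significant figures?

For Z = 4 the level energies scale as Z², so the effective Rydberg energy is 13.6 × 16 = 217.6 eV.
ΔE = 217.6 × (1/1² − 1/4²) = 217.6 × 0.9375 = 204.0 eV.
λ = hc/ΔE = 1240 / 204.0 = 6.08 nm.

6.08 nm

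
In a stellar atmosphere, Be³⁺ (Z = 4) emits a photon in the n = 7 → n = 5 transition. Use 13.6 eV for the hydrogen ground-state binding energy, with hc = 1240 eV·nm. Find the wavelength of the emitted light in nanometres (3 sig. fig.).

For Z = 4 the level energies scale as Z², so the effective Rydberg energy is 13.6 × 16 = 217.6 eV.
ΔE = 217.6 × (1/5² − 1/7²) = 217.6 × 0.01959 = 4.263 eV.
λ = hc/ΔE = 1240 / 4.263 = 291 nm.

291 nm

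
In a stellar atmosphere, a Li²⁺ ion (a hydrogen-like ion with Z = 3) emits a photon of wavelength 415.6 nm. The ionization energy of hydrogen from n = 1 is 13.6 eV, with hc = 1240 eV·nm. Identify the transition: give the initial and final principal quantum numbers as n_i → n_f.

The photon energy is ΔE = hc/λ = 1240 / 415.6 = 2.984 eV.
With Z = 3, ΔE = 122.4 × (1/n_f² − 1/n_i²), so 1/n_f² − 1/n_i² = 0.02438.
Trying n_f = 5 gives 1/n_i² = 0.01562, i.e. n_i ≈ 8; this pair matches.

n_i = 8, n_f = 5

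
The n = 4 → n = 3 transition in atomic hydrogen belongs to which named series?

The series is set by the lower level: n_f = 3 is the Paschen series.

Paschen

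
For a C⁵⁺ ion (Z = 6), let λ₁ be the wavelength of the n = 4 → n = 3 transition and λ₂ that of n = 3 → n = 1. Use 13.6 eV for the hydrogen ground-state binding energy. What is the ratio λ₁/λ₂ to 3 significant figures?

18.3

λ ∝ 1/ΔE ∝ 1/(1/n_f² − 1/n_i²), and the Z² and hc factors cancel in the ratio.
λ₁/λ₂ = (1/1² − 1/3²)/(1/3² − 1/4²) = 0.8889/0.04861 = 18.3.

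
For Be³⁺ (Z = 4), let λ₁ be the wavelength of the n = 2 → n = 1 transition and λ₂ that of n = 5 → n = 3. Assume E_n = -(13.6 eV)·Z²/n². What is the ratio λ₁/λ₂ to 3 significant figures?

λ ∝ 1/ΔE ∝ 1/(1/n_f² − 1/n_i²), and the Z² and hc factors cancel in the ratio.
λ₁/λ₂ = (1/3² − 1/5²)/(1/1² − 1/2²) = 0.07111/0.7500 = 0.0948.

0.0948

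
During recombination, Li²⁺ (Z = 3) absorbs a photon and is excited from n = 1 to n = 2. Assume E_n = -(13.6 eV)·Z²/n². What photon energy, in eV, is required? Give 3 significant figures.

The Bohr energies scale as Z², so for Z = 3: E_n = −122.4/n² eV.
E_2 = −122.4/4 = −30.60 eV and E_1 = −122.4/1 = −122.4 eV.
The photon energy is |E_2 − E_1| = 91.8 eV.

91.8 eV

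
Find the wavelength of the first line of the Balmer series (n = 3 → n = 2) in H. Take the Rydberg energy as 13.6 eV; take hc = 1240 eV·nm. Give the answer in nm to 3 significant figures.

656 nm

The Balmer series terminates on n_f = 2; the first line has n_i = 2+1 = 3.
ΔE = 13.60 × (1/2² − 1/3²) = 1.889 eV.
λ = 1240 / 1.889 = 656 nm.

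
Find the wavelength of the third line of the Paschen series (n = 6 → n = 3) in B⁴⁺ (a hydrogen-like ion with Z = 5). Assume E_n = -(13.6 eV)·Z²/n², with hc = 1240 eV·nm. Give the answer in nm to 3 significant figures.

The Paschen series terminates on n_f = 3; the third line has n_i = 3+3 = 6.
ΔE = 340.0 × (1/3² − 1/6²) = 28.33 eV.
λ = 1240 / 28.33 = 43.8 nm.

43.8 nm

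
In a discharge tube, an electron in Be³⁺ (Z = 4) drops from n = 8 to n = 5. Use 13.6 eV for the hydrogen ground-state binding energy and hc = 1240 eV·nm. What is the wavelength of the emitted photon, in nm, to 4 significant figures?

233.8 nm

For Z = 4 the level energies scale as Z², so the effective Rydberg energy is 13.6 × 16 = 217.6 eV.
ΔE = 217.6 × (1/5² − 1/8²) = 217.6 × 0.02438 = 5.304 eV.
λ = hc/ΔE = 1240 / 5.304 = 233.8 nm.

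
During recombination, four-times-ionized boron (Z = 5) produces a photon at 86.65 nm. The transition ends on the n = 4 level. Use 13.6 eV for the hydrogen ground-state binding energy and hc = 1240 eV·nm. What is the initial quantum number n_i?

n_i = 7

The photon energy is ΔE = hc/λ = 1240 / 86.65 = 14.31 eV.
With Z = 5, ΔE = 340.0 × (1/n_f² − 1/n_i²), so 1/n_f² − 1/n_i² = 0.04209.
With n_f = 4: 1/n_i² = 1/16 − 0.04209 = 0.02041, so n_i ≈ 7.00.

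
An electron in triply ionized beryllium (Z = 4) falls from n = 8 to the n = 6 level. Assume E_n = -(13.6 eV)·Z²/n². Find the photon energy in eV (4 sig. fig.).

The Bohr energies scale as Z², so for Z = 4: E_n = −217.6/n² eV.
E_8 = −217.6/64 = −3.400 eV and E_6 = −217.6/36 = −6.044 eV.
The photon energy is |E_8 − E_6| = 2.644 eV.

2.644 eV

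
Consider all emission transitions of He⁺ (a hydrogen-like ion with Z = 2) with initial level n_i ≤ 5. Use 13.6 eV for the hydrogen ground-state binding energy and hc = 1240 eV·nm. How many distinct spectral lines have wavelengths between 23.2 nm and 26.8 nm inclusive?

Enumerate all n_i → n_f pairs with 1 ≤ n_f < n_i ≤ 5 and compute λ = 1240 / [13.6·4·(1/n_f² − 1/n_i²)].
Lines falling in [23.2, 26.8] nm: 5→1 (23.74 nm), 4→1 (24.31 nm), 3→1 (25.64 nm).

3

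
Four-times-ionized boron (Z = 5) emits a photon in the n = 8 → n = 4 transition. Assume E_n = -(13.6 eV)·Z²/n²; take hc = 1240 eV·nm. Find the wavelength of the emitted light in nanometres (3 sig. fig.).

For Z = 5 the level energies scale as Z², so the effective Rydberg energy is 13.6 × 25 = 340.0 eV.
ΔE = 340.0 × (1/4² − 1/8²) = 340.0 × 0.04688 = 15.94 eV.
λ = hc/ΔE = 1240 / 15.94 = 77.8 nm.

77.8 nm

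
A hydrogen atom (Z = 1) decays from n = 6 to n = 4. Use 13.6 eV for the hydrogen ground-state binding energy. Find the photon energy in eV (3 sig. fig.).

E_6 = −13.60/36 = −0.3778 eV and E_4 = −13.60/16 = −0.8500 eV.
The photon energy is |E_6 − E_4| = 0.472 eV.

0.472 eV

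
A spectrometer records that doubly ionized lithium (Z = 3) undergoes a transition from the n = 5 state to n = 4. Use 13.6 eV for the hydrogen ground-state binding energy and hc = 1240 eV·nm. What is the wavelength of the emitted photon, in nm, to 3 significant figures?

For Z = 3 the level energies scale as Z², so the effective Rydberg energy is 13.6 × 9 = 122.4 eV.
ΔE = 122.4 × (1/4² − 1/5²) = 122.4 × 0.02250 = 2.754 eV.
λ = hc/ΔE = 1240 / 2.754 = 450 nm.

450 nm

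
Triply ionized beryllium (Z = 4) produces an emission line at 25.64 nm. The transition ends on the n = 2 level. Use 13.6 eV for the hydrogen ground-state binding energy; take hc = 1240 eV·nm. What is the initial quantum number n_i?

n_i = 6

The photon energy is ΔE = hc/λ = 1240 / 25.64 = 48.36 eV.
With Z = 4, ΔE = 217.6 × (1/n_f² − 1/n_i²), so 1/n_f² − 1/n_i² = 0.2223.
With n_f = 2: 1/n_i² = 1/4 − 0.2223 = 0.02775, so n_i ≈ 6.00.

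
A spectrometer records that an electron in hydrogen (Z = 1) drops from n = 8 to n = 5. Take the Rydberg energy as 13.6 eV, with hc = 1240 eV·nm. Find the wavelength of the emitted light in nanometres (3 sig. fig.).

3740 nm

ΔE = 13.60 × (1/5² − 1/8²) = 13.60 × 0.02438 = 0.3315 eV.
λ = hc/ΔE = 1240 / 0.3315 = 3740 nm.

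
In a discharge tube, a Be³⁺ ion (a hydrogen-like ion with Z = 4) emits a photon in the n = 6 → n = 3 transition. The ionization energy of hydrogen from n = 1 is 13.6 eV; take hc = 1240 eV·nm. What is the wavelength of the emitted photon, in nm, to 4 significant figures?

68.38 nm

For Z = 4 the level energies scale as Z², so the effective Rydberg energy is 13.6 × 16 = 217.6 eV.
ΔE = 217.6 × (1/3² − 1/6²) = 217.6 × 0.08333 = 18.13 eV.
λ = hc/ΔE = 1240 / 18.13 = 68.38 nm.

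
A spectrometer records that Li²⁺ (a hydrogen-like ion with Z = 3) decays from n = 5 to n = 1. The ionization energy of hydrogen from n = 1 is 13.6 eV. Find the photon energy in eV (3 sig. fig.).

118 eV

The Bohr energies scale as Z², so for Z = 3: E_n = −122.4/n² eV.
E_5 = −122.4/25 = −4.896 eV and E_1 = −122.4/1 = −122.4 eV.
The photon energy is |E_5 − E_1| = 118 eV.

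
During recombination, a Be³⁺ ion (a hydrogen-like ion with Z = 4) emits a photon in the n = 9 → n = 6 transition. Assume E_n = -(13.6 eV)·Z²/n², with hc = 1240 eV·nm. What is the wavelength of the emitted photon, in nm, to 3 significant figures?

369 nm

For Z = 4 the level energies scale as Z², so the effective Rydberg energy is 13.6 × 16 = 217.6 eV.
ΔE = 217.6 × (1/6² − 1/9²) = 217.6 × 0.01543 = 3.358 eV.
λ = hc/ΔE = 1240 / 3.358 = 369 nm.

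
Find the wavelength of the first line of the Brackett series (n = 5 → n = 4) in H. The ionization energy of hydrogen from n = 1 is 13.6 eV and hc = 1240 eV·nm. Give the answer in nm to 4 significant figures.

The Brackett series terminates on n_f = 4; the first line has n_i = 4+1 = 5.
ΔE = 13.60 × (1/4² − 1/5²) = 0.3060 eV.
λ = 1240 / 0.3060 = 4052 nm.

4052 nm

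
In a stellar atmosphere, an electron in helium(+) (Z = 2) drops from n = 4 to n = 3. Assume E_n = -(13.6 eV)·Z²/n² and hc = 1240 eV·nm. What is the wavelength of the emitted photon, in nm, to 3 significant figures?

For Z = 2 the level energies scale as Z², so the effective Rydberg energy is 13.6 × 4 = 54.40 eV.
ΔE = 54.40 × (1/3² − 1/4²) = 54.40 × 0.04861 = 2.644 eV.
λ = hc/ΔE = 1240 / 2.644 = 469 nm.

469 nm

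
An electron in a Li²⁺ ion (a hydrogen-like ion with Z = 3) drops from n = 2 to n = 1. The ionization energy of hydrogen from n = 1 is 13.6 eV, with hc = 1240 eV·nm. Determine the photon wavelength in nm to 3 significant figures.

For Z = 3 the level energies scale as Z², so the effective Rydberg energy is 13.6 × 9 = 122.4 eV.
ΔE = 122.4 × (1/1² − 1/2²) = 122.4 × 0.7500 = 91.80 eV.
λ = hc/ΔE = 1240 / 91.80 = 13.5 nm.

13.5 nm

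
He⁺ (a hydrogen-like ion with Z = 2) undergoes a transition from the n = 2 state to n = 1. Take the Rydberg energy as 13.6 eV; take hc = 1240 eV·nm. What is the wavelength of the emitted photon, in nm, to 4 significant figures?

30.39 nm

For Z = 2 the level energies scale as Z², so the effective Rydberg energy is 13.6 × 4 = 54.40 eV.
ΔE = 54.40 × (1/1² − 1/2²) = 54.40 × 0.7500 = 40.80 eV.
λ = hc/ΔE = 1240 / 40.80 = 30.39 nm.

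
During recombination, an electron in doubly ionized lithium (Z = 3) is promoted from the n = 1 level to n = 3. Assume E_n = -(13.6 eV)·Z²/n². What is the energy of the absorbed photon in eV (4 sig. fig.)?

108.8 eV

The Bohr energies scale as Z², so for Z = 3: E_n = −122.4/n² eV.
E_3 = −122.4/9 = −13.60 eV and E_1 = −122.4/1 = −122.4 eV.
The photon energy is |E_3 − E_1| = 108.8 eV.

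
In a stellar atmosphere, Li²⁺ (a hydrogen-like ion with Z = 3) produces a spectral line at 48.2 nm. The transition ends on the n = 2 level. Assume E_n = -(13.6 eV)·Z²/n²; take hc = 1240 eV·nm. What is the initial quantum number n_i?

n_i = 5

The photon energy is ΔE = hc/λ = 1240 / 48.2 = 25.73 eV.
With Z = 3, ΔE = 122.4 × (1/n_f² − 1/n_i²), so 1/n_f² − 1/n_i² = 0.2102.
With n_f = 2: 1/n_i² = 1/4 − 0.2102 = 0.03982, so n_i ≈ 5.01.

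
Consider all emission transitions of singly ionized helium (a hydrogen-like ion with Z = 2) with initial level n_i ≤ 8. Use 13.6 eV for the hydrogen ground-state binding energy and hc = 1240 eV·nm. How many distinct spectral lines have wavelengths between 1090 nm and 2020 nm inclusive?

Enumerate all n_i → n_f pairs with 1 ≤ n_f < n_i ≤ 8 and compute λ = 1240 / [13.6·4·(1/n_f² − 1/n_i²)].
Lines falling in [1090, 2020] nm: 7→5 (1163 nm), 6→5 (1865 nm), 8→6 (1876 nm).

3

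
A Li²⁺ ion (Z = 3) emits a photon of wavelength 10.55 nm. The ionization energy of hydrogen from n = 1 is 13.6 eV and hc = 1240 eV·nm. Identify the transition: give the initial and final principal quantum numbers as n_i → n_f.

The photon energy is ΔE = hc/λ = 1240 / 10.55 = 117.5 eV.
With Z = 3, ΔE = 122.4 × (1/n_f² − 1/n_i²), so 1/n_f² − 1/n_i² = 0.9603.
Trying n_f = 1 gives 1/n_i² = 0.03974, i.e. n_i ≈ 5; this pair matches.

n_i = 5, n_f = 1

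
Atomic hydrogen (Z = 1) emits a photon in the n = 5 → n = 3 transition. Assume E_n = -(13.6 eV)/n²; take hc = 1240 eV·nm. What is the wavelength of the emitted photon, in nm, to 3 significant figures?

1280 nm

ΔE = 13.60 × (1/3² − 1/5²) = 13.60 × 0.07111 = 0.9671 eV.
λ = hc/ΔE = 1240 / 0.9671 = 1280 nm.
This line belongs to the Paschen series.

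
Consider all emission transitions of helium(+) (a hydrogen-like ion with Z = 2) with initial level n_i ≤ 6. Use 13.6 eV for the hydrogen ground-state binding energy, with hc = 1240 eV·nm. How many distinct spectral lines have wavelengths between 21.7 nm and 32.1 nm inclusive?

Enumerate all n_i → n_f pairs with 1 ≤ n_f < n_i ≤ 6 and compute λ = 1240 / [13.6·4·(1/n_f² − 1/n_i²)].
Lines falling in [21.7, 32.1] nm: 6→1 (23.45 nm), 5→1 (23.74 nm), 4→1 (24.31 nm), 3→1 (25.64 nm), 2→1 (30.39 nm).

5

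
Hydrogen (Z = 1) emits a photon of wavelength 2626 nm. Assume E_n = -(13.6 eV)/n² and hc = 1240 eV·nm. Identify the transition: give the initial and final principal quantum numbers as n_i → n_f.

n_i = 6, n_f = 4

The photon energy is ΔE = hc/λ = 1240 / 2626 = 0.4722 eV.
With Z = 1, ΔE = 13.60 × (1/n_f² − 1/n_i²), so 1/n_f² − 1/n_i² = 0.03472.
Trying n_f = 4 gives 1/n_i² = 0.02778, i.e. n_i ≈ 6; this pair matches.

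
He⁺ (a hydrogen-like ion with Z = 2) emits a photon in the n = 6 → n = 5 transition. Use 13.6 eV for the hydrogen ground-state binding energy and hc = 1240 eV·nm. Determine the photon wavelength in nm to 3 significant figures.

1860 nm

For Z = 2 the level energies scale as Z², so the effective Rydberg energy is 13.6 × 4 = 54.40 eV.
ΔE = 54.40 × (1/5² − 1/6²) = 54.40 × 0.01222 = 0.6649 eV.
λ = hc/ΔE = 1240 / 0.6649 = 1860 nm.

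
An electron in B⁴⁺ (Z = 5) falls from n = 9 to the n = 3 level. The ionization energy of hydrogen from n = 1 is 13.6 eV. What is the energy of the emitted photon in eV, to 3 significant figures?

The Bohr energies scale as Z², so for Z = 5: E_n = −340.0/n² eV.
E_9 = −340.0/81 = −4.198 eV and E_3 = −340.0/9 = −37.78 eV.
The photon energy is |E_9 − E_3| = 33.6 eV.

33.6 eV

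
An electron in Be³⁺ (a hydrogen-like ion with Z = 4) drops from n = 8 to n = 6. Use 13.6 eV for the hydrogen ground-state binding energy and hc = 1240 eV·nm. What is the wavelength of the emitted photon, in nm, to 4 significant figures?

For Z = 4 the level energies scale as Z², so the effective Rydberg energy is 13.6 × 16 = 217.6 eV.
ΔE = 217.6 × (1/6² − 1/8²) = 217.6 × 0.01215 = 2.644 eV.
λ = hc/ΔE = 1240 / 2.644 = 468.9 nm.

468.9 nm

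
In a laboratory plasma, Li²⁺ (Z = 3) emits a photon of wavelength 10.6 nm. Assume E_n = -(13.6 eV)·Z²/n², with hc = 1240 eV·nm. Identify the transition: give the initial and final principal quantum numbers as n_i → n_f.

The photon energy is ΔE = hc/λ = 1240 / 10.6 = 117.0 eV.
With Z = 3, ΔE = 122.4 × (1/n_f² − 1/n_i²), so 1/n_f² − 1/n_i² = 0.9557.
Trying n_f = 1 gives 1/n_i² = 0.04427, i.e. n_i ≈ 5; this pair matches.

n_i = 5, n_f = 1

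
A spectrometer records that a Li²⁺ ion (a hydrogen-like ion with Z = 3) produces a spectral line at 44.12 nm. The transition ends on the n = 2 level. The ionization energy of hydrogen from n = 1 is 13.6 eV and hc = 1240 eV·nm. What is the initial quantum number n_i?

The photon energy is ΔE = hc/λ = 1240 / 44.12 = 28.11 eV.
With Z = 3, ΔE = 122.4 × (1/n_f² − 1/n_i²), so 1/n_f² − 1/n_i² = 0.2296.
With n_f = 2: 1/n_i² = 1/4 − 0.2296 = 0.02038, so n_i ≈ 7.00.

n_i = 7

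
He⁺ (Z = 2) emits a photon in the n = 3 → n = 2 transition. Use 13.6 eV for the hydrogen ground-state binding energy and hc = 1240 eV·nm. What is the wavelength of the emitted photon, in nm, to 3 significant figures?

164 nm

For Z = 2 the level energies scale as Z², so the effective Rydberg energy is 13.6 × 4 = 54.40 eV.
ΔE = 54.40 × (1/2² − 1/3²) = 54.40 × 0.1389 = 7.556 eV.
λ = hc/ΔE = 1240 / 7.556 = 164 nm.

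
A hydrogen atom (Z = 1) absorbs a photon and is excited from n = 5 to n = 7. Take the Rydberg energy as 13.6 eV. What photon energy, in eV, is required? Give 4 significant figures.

0.2664 eV

E_7 = −13.60/49 = −0.2776 eV and E_5 = −13.60/25 = −0.5440 eV.
The photon energy is |E_7 − E_5| = 0.2664 eV.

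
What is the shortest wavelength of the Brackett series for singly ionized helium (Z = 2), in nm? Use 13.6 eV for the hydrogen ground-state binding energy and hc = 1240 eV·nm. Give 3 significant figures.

365 nm

The Brackett series has lower level n_f = 4; the series limit corresponds to n_i → ∞.
ΔE_max = 13.6 × 4 / 4² = 3.400 eV.
λ_min = 1240 / 3.400 = 365 nm.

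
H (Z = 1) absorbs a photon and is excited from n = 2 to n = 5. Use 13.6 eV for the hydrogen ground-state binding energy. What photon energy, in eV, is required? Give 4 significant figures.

E_5 = −13.60/25 = −0.5440 eV and E_2 = −13.60/4 = −3.400 eV.
The photon energy is |E_5 − E_2| = 2.856 eV.

2.856 eV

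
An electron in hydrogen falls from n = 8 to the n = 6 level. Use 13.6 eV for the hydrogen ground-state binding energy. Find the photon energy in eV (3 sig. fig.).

E_8 = −13.60/64 = −0.2125 eV and E_6 = −13.60/36 = −0.3778 eV.
The photon energy is |E_8 − E_6| = 0.165 eV.

0.165 eV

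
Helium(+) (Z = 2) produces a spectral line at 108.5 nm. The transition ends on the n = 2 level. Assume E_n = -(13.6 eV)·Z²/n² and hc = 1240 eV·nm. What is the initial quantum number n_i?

The photon energy is ΔE = hc/λ = 1240 / 108.5 = 11.43 eV.
With Z = 2, ΔE = 54.40 × (1/n_f² − 1/n_i²), so 1/n_f² − 1/n_i² = 0.2101.
With n_f = 2: 1/n_i² = 1/4 − 0.2101 = 0.03992, so n_i ≈ 5.01.

n_i = 5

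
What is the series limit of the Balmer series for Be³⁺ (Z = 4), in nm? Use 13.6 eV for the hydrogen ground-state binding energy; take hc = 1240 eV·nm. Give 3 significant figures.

The Balmer series has lower level n_f = 2; the series limit corresponds to n_i → ∞.
ΔE_max = 13.6 × 16 / 2² = 54.40 eV.
λ_min = 1240 / 54.40 = 22.8 nm.

22.8 nm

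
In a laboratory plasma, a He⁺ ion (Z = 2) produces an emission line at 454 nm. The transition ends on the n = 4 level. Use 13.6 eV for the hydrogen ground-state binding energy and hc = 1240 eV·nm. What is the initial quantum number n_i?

The photon energy is ΔE = hc/λ = 1240 / 454 = 2.731 eV.
With Z = 2, ΔE = 54.40 × (1/n_f² − 1/n_i²), so 1/n_f² − 1/n_i² = 0.05021.
With n_f = 4: 1/n_i² = 1/16 − 0.05021 = 0.01229, so n_i ≈ 9.02.

n_i = 9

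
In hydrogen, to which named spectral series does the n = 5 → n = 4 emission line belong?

The series is set by the lower level: n_f = 4 is the Brackett series.

Brackett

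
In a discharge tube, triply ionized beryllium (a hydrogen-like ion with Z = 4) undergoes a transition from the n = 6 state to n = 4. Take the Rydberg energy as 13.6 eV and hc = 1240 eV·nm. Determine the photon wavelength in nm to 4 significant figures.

164.1 nm

For Z = 4 the level energies scale as Z², so the effective Rydberg energy is 13.6 × 16 = 217.6 eV.
ΔE = 217.6 × (1/4² − 1/6²) = 217.6 × 0.03472 = 7.556 eV.
λ = hc/ΔE = 1240 / 7.556 = 164.1 nm.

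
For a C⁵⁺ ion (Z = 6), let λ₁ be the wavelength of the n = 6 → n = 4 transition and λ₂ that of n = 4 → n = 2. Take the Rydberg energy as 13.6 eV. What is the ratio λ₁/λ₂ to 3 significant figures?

λ ∝ 1/ΔE ∝ 1/(1/n_f² − 1/n_i²), and the Z² and hc factors cancel in the ratio.
λ₁/λ₂ = (1/2² − 1/4²)/(1/4² − 1/6²) = 0.1875/0.03472 = 5.40.

5.40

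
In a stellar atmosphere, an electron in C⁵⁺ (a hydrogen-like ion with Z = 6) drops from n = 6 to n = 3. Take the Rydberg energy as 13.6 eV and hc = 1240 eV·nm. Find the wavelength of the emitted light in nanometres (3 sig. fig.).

For Z = 6 the level energies scale as Z², so the effective Rydberg energy is 13.6 × 36 = 489.6 eV.
ΔE = 489.6 × (1/3² − 1/6²) = 489.6 × 0.08333 = 40.80 eV.
λ = hc/ΔE = 1240 / 40.80 = 30.4 nm.

30.4 nm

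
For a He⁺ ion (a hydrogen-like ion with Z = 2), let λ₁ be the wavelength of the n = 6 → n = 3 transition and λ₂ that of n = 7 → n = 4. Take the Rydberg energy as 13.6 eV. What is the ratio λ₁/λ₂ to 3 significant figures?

0.505

λ ∝ 1/ΔE ∝ 1/(1/n_f² − 1/n_i²), and the Z² and hc factors cancel in the ratio.
λ₁/λ₂ = (1/4² − 1/7²)/(1/3² − 1/6²) = 0.04209/0.08333 = 0.505.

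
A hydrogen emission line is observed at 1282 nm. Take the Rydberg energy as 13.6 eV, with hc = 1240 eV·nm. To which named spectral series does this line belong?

ΔE = 1240/1282 = 0.9672 eV.
This matches 13.6 × (1/3² − 1/5²), so n_f = 3: the Paschen series.

Paschen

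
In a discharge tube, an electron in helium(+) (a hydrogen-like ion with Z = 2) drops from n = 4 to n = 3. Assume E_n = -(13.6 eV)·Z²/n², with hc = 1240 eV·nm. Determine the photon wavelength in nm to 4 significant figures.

468.9 nm

For Z = 2 the level energies scale as Z², so the effective Rydberg energy is 13.6 × 4 = 54.40 eV.
ΔE = 54.40 × (1/3² − 1/4²) = 54.40 × 0.04861 = 2.644 eV.
λ = hc/ΔE = 1240 / 2.644 = 468.9 nm.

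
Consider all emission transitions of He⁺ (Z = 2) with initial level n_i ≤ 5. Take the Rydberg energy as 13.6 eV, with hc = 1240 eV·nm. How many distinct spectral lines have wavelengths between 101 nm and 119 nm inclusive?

Enumerate all n_i → n_f pairs with 1 ≤ n_f < n_i ≤ 5 and compute λ = 1240 / [13.6·4·(1/n_f² − 1/n_i²)].
Lines falling in [101, 119] nm: 5→2 (108.5 nm).

1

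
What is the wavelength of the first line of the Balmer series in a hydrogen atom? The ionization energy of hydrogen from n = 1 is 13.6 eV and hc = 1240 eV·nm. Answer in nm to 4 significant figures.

The Balmer series terminates on n_f = 2; the first line has n_i = 2+1 = 3.
ΔE = 13.60 × (1/2² − 1/3²) = 1.889 eV.
λ = 1240 / 1.889 = 656.5 nm.

656.5 nm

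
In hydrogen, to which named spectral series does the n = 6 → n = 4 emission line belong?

Brackett

The series is set by the lower level: n_f = 4 is the Brackett series.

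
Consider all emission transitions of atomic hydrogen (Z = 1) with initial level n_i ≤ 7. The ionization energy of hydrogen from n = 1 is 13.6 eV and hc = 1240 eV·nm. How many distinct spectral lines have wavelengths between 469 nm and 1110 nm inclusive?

Enumerate all n_i → n_f pairs with 1 ≤ n_f < n_i ≤ 7 and compute λ = 1240 / [13.6·1·(1/n_f² − 1/n_i²)].
Lines falling in [469, 1110] nm: 4→2 (486.3 nm), 3→2 (656.5 nm), 7→3 (1005 nm), 6→3 (1094 nm).

4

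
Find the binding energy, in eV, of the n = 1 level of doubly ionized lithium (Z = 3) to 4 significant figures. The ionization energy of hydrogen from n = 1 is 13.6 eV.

122.4 eV

E_n = −13.6 Z²/n² = −122.4/n² eV for Z = 3.
E_1 = −122.4/1 = −122.4 eV, so ionization (to E = 0) requires 122.4 eV.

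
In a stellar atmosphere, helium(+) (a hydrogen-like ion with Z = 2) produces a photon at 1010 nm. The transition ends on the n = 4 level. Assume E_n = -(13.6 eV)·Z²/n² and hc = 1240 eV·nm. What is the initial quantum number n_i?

The photon energy is ΔE = hc/λ = 1240 / 1010 = 1.228 eV.
With Z = 2, ΔE = 54.40 × (1/n_f² − 1/n_i²), so 1/n_f² − 1/n_i² = 0.02257.
With n_f = 4: 1/n_i² = 1/16 − 0.02257 = 0.03993, so n_i ≈ 5.00.

n_i = 5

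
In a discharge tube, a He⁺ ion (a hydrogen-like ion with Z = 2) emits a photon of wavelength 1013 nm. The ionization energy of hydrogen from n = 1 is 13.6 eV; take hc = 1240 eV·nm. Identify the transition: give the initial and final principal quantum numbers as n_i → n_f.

The photon energy is ΔE = hc/λ = 1240 / 1013 = 1.224 eV.
With Z = 2, ΔE = 54.40 × (1/n_f² − 1/n_i²), so 1/n_f² − 1/n_i² = 0.02250.
Trying n_f = 4 gives 1/n_i² = 0.04000, i.e. n_i ≈ 5; this pair matches.

n_i = 5, n_f = 4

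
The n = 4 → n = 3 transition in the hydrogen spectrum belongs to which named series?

The series is set by the lower level: n_f = 3 is the Paschen series.

Paschen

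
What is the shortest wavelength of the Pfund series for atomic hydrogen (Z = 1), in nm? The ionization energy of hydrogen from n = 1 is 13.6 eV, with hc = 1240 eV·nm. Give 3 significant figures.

2280 nm

The Pfund series has lower level n_f = 5; the series limit corresponds to n_i → ∞.
ΔE_max = 13.6 × 1 / 5² = 0.5440 eV.
λ_min = 1240 / 0.5440 = 2280 nm.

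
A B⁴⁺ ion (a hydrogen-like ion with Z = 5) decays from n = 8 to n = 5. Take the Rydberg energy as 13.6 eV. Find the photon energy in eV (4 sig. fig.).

The Bohr energies scale as Z², so for Z = 5: E_n = −340.0/n² eV.
E_8 = −340.0/64 = −5.313 eV and E_5 = −340.0/25 = −13.60 eV.
The photon energy is |E_8 − E_5| = 8.288 eV.

8.288 eV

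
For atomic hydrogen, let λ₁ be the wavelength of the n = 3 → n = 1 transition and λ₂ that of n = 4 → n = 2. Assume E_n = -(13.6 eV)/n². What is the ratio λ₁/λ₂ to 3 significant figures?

0.211

λ ∝ 1/ΔE ∝ 1/(1/n_f² − 1/n_i²), and the Z² and hc factors cancel in the ratio.
λ₁/λ₂ = (1/2² − 1/4²)/(1/1² − 1/3²) = 0.1875/0.8889 = 0.211.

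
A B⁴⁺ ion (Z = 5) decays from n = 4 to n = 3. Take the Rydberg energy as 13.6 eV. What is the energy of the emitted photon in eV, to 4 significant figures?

The Bohr energies scale as Z², so for Z = 5: E_n = −340.0/n² eV.
E_4 = −340.0/16 = −21.25 eV and E_3 = −340.0/9 = −37.78 eV.
The photon energy is |E_4 − E_3| = 16.53 eV.

16.53 eV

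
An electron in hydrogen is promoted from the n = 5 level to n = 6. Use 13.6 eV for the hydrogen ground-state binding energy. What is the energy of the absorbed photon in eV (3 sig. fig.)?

E_6 = −13.60/36 = −0.3778 eV and E_5 = −13.60/25 = −0.5440 eV.
The photon energy is |E_6 − E_5| = 0.166 eV.

0.166 eV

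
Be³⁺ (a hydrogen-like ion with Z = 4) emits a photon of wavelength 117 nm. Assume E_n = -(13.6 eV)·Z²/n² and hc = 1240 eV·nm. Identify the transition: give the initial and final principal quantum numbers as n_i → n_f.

The photon energy is ΔE = hc/λ = 1240 / 117 = 10.60 eV.
With Z = 4, ΔE = 217.6 × (1/n_f² − 1/n_i²), so 1/n_f² − 1/n_i² = 0.04871.
Trying n_f = 3 gives 1/n_i² = 0.06241, i.e. n_i ≈ 4; this pair matches.

n_i = 4, n_f = 3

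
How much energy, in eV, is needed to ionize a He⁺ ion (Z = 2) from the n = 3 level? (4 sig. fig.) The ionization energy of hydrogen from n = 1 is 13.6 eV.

6.044 eV

E_n = −13.6 Z²/n² = −54.40/n² eV for Z = 2.
E_3 = −54.40/9 = −6.044 eV, so ionization (to E = 0) requires 6.044 eV.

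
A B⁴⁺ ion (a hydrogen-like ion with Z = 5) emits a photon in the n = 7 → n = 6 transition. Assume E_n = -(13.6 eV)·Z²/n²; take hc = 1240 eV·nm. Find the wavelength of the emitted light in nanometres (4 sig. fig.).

For Z = 5 the level energies scale as Z², so the effective Rydberg energy is 13.6 × 25 = 340.0 eV.
ΔE = 340.0 × (1/6² − 1/7²) = 340.0 × 0.007370 = 2.506 eV.
λ = hc/ΔE = 1240 / 2.506 = 494.9 nm.

494.9 nm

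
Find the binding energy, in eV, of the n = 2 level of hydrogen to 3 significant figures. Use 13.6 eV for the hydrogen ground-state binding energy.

3.40 eV

E_2 = −13.60/4 = −3.40 eV, so ionization (to E = 0) requires 3.40 eV.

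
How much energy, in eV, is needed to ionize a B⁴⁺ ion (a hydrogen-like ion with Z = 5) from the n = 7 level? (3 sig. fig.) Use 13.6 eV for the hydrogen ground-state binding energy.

6.94 eV

E_n = −13.6 Z²/n² = −340.0/n² eV for Z = 5.
E_7 = −340.0/49 = −6.94 eV, so ionization (to E = 0) requires 6.94 eV.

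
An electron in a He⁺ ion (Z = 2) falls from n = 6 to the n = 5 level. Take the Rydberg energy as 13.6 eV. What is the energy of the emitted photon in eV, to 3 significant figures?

The Bohr energies scale as Z², so for Z = 2: E_n = −54.40/n² eV.
E_6 = −54.40/36 = −1.511 eV and E_5 = −54.40/25 = −2.176 eV.
The photon energy is |E_6 − E_5| = 0.665 eV.

0.665 eV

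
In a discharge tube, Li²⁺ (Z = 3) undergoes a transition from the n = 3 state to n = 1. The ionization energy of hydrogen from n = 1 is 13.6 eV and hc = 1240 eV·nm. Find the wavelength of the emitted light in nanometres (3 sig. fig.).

For Z = 3 the level energies scale as Z², so the effective Rydberg energy is 13.6 × 9 = 122.4 eV.
ΔE = 122.4 × (1/1² − 1/3²) = 122.4 × 0.8889 = 108.8 eV.
λ = hc/ΔE = 1240 / 108.8 = 11.4 nm.

11.4 nm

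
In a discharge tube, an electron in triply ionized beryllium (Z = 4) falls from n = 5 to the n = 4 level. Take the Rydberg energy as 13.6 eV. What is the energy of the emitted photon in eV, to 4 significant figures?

The Bohr energies scale as Z², so for Z = 4: E_n = −217.6/n² eV.
E_5 = −217.6/25 = −8.704 eV and E_4 = −217.6/16 = −13.60 eV.
The photon energy is |E_5 − E_4| = 4.896 eV.

4.896 eV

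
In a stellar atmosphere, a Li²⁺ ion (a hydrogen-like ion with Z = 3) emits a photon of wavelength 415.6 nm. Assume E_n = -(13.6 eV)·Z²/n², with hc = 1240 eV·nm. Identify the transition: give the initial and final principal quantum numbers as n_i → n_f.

n_i = 8, n_f = 5

The photon energy is ΔE = hc/λ = 1240 / 415.6 = 2.984 eV.
With Z = 3, ΔE = 122.4 × (1/n_f² − 1/n_i²), so 1/n_f² − 1/n_i² = 0.02438.
Trying n_f = 5 gives 1/n_i² = 0.01562, i.e. n_i ≈ 8; this pair matches.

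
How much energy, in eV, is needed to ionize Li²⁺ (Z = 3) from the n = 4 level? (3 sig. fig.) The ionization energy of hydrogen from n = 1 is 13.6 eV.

E_n = −13.6 Z²/n² = −122.4/n² eV for Z = 3.
E_4 = −122.4/16 = −7.65 eV, so ionization (to E = 0) requires 7.65 eV.

7.65 eV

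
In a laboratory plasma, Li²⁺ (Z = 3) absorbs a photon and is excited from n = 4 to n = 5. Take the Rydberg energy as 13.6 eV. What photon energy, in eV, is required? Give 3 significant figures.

2.75 eV

The Bohr energies scale as Z², so for Z = 3: E_n = −122.4/n² eV.
E_5 = −122.4/25 = −4.896 eV and E_4 = −122.4/16 = −7.650 eV.
The photon energy is |E_5 − E_4| = 2.75 eV.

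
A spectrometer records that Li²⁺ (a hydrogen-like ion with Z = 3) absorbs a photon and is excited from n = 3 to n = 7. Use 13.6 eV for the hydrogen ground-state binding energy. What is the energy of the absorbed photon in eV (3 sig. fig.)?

11.1 eV

The Bohr energies scale as Z², so for Z = 3: E_n = −122.4/n² eV.
E_7 = −122.4/49 = −2.498 eV and E_3 = −122.4/9 = −13.60 eV.
The photon energy is |E_7 − E_3| = 11.1 eV.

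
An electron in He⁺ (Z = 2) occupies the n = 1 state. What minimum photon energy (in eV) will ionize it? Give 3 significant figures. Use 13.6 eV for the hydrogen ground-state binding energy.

54.4 eV

E_n = −13.6 Z²/n² = −54.40/n² eV for Z = 2.
E_1 = −54.40/1 = −54.4 eV, so ionization (to E = 0) requires 54.4 eV.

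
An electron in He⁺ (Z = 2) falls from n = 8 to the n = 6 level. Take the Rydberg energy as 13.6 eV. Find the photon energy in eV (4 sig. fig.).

0.6611 eV

The Bohr energies scale as Z², so for Z = 2: E_n = −54.40/n² eV.
E_8 = −54.40/64 = −0.8500 eV and E_6 = −54.40/36 = −1.511 eV.
The photon energy is |E_8 − E_6| = 0.6611 eV.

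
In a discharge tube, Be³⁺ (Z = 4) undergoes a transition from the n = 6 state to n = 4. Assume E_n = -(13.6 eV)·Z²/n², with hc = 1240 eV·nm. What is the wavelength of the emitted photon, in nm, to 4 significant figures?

164.1 nm

For Z = 4 the level energies scale as Z², so the effective Rydberg energy is 13.6 × 16 = 217.6 eV.
ΔE = 217.6 × (1/4² − 1/6²) = 217.6 × 0.03472 = 7.556 eV.
λ = hc/ΔE = 1240 / 7.556 = 164.1 nm.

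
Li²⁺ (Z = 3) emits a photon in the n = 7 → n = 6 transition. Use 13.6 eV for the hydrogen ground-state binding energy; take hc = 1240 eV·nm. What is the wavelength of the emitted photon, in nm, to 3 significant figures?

1370 nm

For Z = 3 the level energies scale as Z², so the effective Rydberg energy is 13.6 × 9 = 122.4 eV.
ΔE = 122.4 × (1/6² − 1/7²) = 122.4 × 0.007370 = 0.9020 eV.
λ = hc/ΔE = 1240 / 0.9020 = 1370 nm.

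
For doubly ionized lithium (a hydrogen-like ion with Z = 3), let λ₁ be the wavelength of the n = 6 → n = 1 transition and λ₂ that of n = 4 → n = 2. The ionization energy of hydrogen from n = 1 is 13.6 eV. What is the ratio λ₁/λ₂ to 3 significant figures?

λ ∝ 1/ΔE ∝ 1/(1/n_f² − 1/n_i²), and the Z² and hc factors cancel in the ratio.
λ₁/λ₂ = (1/2² − 1/4²)/(1/1² − 1/6²) = 0.1875/0.9722 = 0.193.

0.193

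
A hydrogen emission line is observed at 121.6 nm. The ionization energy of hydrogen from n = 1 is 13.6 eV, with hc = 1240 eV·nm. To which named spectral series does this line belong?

ΔE = 1240/121.6 = 10.20 eV.
This matches 13.6 × (1/1² − 1/2²), so n_f = 1: the Lyman series.

Lyman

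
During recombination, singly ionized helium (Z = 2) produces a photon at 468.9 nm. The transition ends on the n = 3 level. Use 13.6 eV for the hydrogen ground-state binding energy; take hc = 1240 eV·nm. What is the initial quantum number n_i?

n_i = 4

The photon energy is ΔE = hc/λ = 1240 / 468.9 = 2.644 eV.
With Z = 2, ΔE = 54.40 × (1/n_f² − 1/n_i²), so 1/n_f² − 1/n_i² = 0.04861.
With n_f = 3: 1/n_i² = 1/9 − 0.04861 = 0.06250, so n_i ≈ 4.00.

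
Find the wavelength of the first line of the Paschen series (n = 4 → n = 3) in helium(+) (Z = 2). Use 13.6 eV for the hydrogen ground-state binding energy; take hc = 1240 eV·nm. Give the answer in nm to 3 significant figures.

The Paschen series terminates on n_f = 3; the first line has n_i = 3+1 = 4.
ΔE = 54.40 × (1/3² − 1/4²) = 2.644 eV.
λ = 1240 / 2.644 = 469 nm.

469 nm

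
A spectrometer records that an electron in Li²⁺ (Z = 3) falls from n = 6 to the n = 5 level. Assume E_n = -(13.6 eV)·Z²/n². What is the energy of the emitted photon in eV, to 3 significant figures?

1.50 eV

The Bohr energies scale as Z², so for Z = 3: E_n = −122.4/n² eV.
E_6 = −122.4/36 = −3.400 eV and E_5 = −122.4/25 = −4.896 eV.
The photon energy is |E_6 − E_5| = 1.50 eV.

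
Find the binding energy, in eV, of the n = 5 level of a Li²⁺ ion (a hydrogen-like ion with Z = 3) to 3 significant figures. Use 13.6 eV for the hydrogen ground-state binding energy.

4.90 eV

E_n = −13.6 Z²/n² = −122.4/n² eV for Z = 3.
E_5 = −122.4/25 = −4.90 eV, so ionization (to E = 0) requires 4.90 eV.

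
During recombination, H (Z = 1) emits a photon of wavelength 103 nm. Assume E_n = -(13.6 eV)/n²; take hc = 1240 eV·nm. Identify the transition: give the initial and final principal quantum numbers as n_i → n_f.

The photon energy is ΔE = hc/λ = 1240 / 103 = 12.04 eV.
With Z = 1, ΔE = 13.60 × (1/n_f² − 1/n_i²), so 1/n_f² − 1/n_i² = 0.8852.
Trying n_f = 1 gives 1/n_i² = 0.1148, i.e. n_i ≈ 3; this pair matches.

n_i = 3, n_f = 1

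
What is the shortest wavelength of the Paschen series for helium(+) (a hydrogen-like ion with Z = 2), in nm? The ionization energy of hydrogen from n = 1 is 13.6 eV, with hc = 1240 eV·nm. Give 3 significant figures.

The Paschen series has lower level n_f = 3; the series limit corresponds to n_i → ∞.
ΔE_max = 13.6 × 4 / 3² = 6.044 eV.
λ_min = 1240 / 6.044 = 205 nm.

205 nm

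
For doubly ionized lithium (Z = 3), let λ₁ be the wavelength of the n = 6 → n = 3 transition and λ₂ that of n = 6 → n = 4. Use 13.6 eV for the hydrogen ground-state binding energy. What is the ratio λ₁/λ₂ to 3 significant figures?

λ ∝ 1/ΔE ∝ 1/(1/n_f² − 1/n_i²), and the Z² and hc factors cancel in the ratio.
λ₁/λ₂ = (1/4² − 1/6²)/(1/3² − 1/6²) = 0.03472/0.08333 = 0.417.

0.417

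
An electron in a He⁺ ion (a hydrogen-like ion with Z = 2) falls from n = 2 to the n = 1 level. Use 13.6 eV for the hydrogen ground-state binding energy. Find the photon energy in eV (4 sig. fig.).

40.80 eV

The Bohr energies scale as Z², so for Z = 2: E_n = −54.40/n² eV.
E_2 = −54.40/4 = −13.60 eV and E_1 = −54.40/1 = −54.40 eV.
The photon energy is |E_2 − E_1| = 40.80 eV.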